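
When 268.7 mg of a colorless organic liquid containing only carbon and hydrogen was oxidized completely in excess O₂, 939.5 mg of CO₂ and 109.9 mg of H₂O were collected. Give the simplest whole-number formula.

C7H4

mol C = 0.9395 g CO₂ ÷ 44.009 g/mol = 0.021348 mol
mol H = 2 × 0.1099 g H₂O ÷ 18.015 g/mol = 0.012201 mol
Divide by the smallest (0.012201 mol): C 1.750, H 1.000
Multiplying each by 4 gives whole numbers: C 7.00, H 4.00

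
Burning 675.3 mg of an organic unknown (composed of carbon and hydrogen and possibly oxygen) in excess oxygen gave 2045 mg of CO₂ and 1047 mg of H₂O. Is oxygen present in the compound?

no

mol C = 2.045 g CO₂ ÷ 44.009 g/mol = 0.046468 mol
mol H = 2 × 1.047 g H₂O ÷ 18.015 g/mol = 0.11624 mol
C and H together account for 0.67529 g — essentially the entire 0.6753 g sample — so the compound contains no oxygen.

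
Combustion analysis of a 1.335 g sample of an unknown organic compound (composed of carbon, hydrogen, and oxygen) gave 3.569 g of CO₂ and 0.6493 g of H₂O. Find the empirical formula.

C9H8O2

mol C = 3.569 g CO₂ ÷ 44.009 g/mol = 0.081097 mol
mol H = 2 × 0.6493 g H₂O ÷ 18.015 g/mol = 0.072084 mol
mass O = 1.335 − (0.97406 + 0.072661) = 0.28828 g → mol O = 0.28828 ÷ 15.999 = 0.018019 mol
Divide by the smallest (0.018019 mol): C 4.501, H 4.001, O 1.000
Multiplying each by 2 gives whole numbers: C 9.00, H 8.00, O 2.00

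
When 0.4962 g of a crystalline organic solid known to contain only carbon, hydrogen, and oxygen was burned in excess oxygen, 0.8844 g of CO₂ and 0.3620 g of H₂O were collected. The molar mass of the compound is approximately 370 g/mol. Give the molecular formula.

C15H30O10

mol C = 0.8844 g CO₂ ÷ 44.009 g/mol = 0.020096 mol
mol H = 2 × 0.3620 g H₂O ÷ 18.015 g/mol = 0.040189 mol
mass O = 0.4962 − (0.24137 + 0.040510) = 0.21432 g → mol O = 0.21432 ÷ 15.999 = 0.013396 mol
Divide by the smallest (0.013396 mol): C 1.500, H 3.000, O 1.000
Multiplying each by 2 gives whole numbers: C 3.00, H 6.00, O 2.00
Empirical formula: C3H6O2
Empirical-formula mass = 74.08 g/mol; 370 ÷ 74.08 ≈ 5, so the molecular formula is C15H30O10.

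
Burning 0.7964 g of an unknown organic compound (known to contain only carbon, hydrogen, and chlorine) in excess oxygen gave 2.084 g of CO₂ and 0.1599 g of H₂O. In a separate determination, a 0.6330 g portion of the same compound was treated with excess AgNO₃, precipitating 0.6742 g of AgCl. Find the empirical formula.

mol C = 2.084 g CO₂ ÷ 44.009 g/mol = 0.047354 mol
mol H = 2 × 0.1599 g H₂O ÷ 18.015 g/mol = 0.017752 mol
From the AgCl data: mol Cl per gram of compound = (0.6742 ÷ 143.318) ÷ 0.6330 = 0.0074316 mol/g, so in the 0.7964 g combustion sample mol Cl = 0.0059186 mol
Divide by the smallest (0.0059186 mol): C 8.001, H 2.999, Cl 1.000

C8H3Cl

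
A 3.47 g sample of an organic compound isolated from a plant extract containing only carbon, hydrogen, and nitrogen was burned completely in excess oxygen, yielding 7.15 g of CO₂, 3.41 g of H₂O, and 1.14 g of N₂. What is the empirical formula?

C6H14N3

mol C = 7.15 g CO₂ ÷ 44.009 g/mol = 0.1625 mol
mol H = 2 × 3.41 g H₂O ÷ 18.015 g/mol = 0.3786 mol
mol N = 2 × 1.14 g N₂ ÷ 28.014 g/mol = 0.08139 mol
Divide by the smallest (0.08139 mol): C 1.996, H 4.651, N 1.000
Multiplying each by 3 gives whole numbers: C 5.99, H 13.95, N 3.00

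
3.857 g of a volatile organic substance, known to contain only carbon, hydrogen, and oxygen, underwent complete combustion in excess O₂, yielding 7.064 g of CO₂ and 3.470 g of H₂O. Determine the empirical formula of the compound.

mol C = 7.064 g CO₂ ÷ 44.009 g/mol = 0.16051 mol
mol H = 2 × 3.470 g H₂O ÷ 18.015 g/mol = 0.38523 mol
mass O = 3.857 − (1.9279 + 0.38832) = 1.5408 g → mol O = 1.5408 ÷ 15.999 = 0.096304 mol
Divide by the smallest (0.096304 mol): C 1.667, H 4.000, O 1.000
Multiplying each by 3 gives whole numbers: C 5.00, H 12.00, O 3.00

C5H12O3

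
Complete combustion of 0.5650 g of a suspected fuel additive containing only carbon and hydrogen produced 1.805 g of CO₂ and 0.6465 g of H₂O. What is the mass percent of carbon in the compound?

87.19%

mol C = 1.805 g CO₂ ÷ 44.009 g/mol = 0.041014 mol
mol H = 2 × 0.6465 g H₂O ÷ 18.015 g/mol = 0.071774 mol
mass % C = 0.49262 g ÷ 0.5650 g × 100%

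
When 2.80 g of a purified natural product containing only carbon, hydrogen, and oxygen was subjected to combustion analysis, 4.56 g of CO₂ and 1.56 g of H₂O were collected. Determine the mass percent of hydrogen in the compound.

mol C = 4.56 g CO₂ ÷ 44.009 g/mol = 0.1036 mol
mol H = 2 × 1.56 g H₂O ÷ 18.015 g/mol = 0.1732 mol
mass O = 2.80 − (1.245 + 0.1746) = 1.381 g → mol O = 1.381 ÷ 15.999 = 0.08631 mol
mass % H = 0.1746 g ÷ 2.80 g × 100%

6.2%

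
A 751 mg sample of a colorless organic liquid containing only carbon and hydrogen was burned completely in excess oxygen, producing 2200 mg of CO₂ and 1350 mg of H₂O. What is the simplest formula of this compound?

mol C = 2.20 g CO₂ ÷ 44.009 g/mol = 0.04999 mol
mol H = 2 × 1.35 g H₂O ÷ 18.015 g/mol = 0.1499 mol
Divide by the smallest (0.04999 mol): C 1.000, H 2.998

CH3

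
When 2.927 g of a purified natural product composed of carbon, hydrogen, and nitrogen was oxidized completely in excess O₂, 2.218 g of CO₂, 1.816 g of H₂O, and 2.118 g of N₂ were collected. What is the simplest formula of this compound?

mol C = 2.218 g CO₂ ÷ 44.009 g/mol = 0.050399 mol
mol H = 2 × 1.816 g H₂O ÷ 18.015 g/mol = 0.20161 mol
mol N = 2 × 2.118 g N₂ ÷ 28.014 g/mol = 0.15121 mol
Divide by the smallest (0.050399 mol): C 1.000, H 4.000, N 3.000

CH4N3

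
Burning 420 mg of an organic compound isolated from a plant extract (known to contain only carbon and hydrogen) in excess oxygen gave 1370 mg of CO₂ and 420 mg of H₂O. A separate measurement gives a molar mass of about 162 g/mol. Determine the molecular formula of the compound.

mol C = 1.37 g CO₂ ÷ 44.009 g/mol = 0.03113 mol
mol H = 2 × 0.420 g H₂O ÷ 18.015 g/mol = 0.04663 mol
Divide by the smallest (0.03113 mol): C 1.000, H 1.498
Multiplying each by 2 gives whole numbers: C 2.00, H 3.00
Empirical formula: C2H3
Empirical-formula mass = 27.05 g/mol; 162 ÷ 27.05 ≈ 6, so the molecular formula is C12H18.

C12H18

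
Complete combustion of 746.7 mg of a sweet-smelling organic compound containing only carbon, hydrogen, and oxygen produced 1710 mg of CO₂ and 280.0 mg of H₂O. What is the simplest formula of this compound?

C5H4O2

mol C = 1.710 g CO₂ ÷ 44.009 g/mol = 0.038856 mol
mol H = 2 × 0.2800 g H₂O ÷ 18.015 g/mol = 0.031085 mol
mass O = 0.7467 − (0.46670 + 0.031334) = 0.24867 g → mol O = 0.24867 ÷ 15.999 = 0.015543 mol
Divide by the smallest (0.015543 mol): C 2.500, H 2.000, O 1.000
Multiplying each by 2 gives whole numbers: C 5.00, H 4.00, O 2.00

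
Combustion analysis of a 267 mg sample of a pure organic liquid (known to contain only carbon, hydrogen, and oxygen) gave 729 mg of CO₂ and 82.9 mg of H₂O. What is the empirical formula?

mol C = 0.729 g CO₂ ÷ 44.009 g/mol = 0.01656 mol
mol H = 2 × 0.0829 g H₂O ÷ 18.015 g/mol = 0.009203 mol
mass O = 0.267 − (0.1990 + 0.009277) = 0.05876 g → mol O = 0.05876 ÷ 15.999 = 0.003673 mol
Divide by the smallest (0.003673 mol): C 4.510, H 2.506, O 1.000
Multiplying each by 2 gives whole numbers: C 9.02, H 5.01, O 2.00

C9H5O2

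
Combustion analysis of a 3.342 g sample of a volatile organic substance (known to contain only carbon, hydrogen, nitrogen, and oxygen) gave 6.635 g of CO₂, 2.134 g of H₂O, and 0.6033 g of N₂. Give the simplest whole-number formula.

C7H11N2O2

mol C = 6.635 g CO₂ ÷ 44.009 g/mol = 0.15076 mol
mol H = 2 × 2.134 g H₂O ÷ 18.015 g/mol = 0.23691 mol
mol N = 2 × 0.6033 g N₂ ÷ 28.014 g/mol = 0.043071 mol
mass O = 3.342 − (1.8108 + 0.23881 + 0.60330) = 0.68906 g → mol O = 0.68906 ÷ 15.999 = 0.043069 mol
Divide by the smallest (0.043069 mol): C 3.501, H 5.501, N 1.000, O 1.000
Multiplying each by 2 gives whole numbers: C 7.00, H 11.00, N 2.00, O 2.00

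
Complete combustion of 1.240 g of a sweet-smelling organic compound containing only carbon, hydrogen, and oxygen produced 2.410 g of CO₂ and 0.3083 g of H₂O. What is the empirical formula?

mol C = 2.410 g CO₂ ÷ 44.009 g/mol = 0.054762 mol
mol H = 2 × 0.3083 g H₂O ÷ 18.015 g/mol = 0.034227 mol
mass O = 1.240 − (0.65774 + 0.034501) = 0.54776 g → mol O = 0.54776 ÷ 15.999 = 0.034237 mol
Divide by the smallest (0.034227 mol): C 1.600, H 1.000, O 1.000
Multiplying each by 5 gives whole numbers: C 8.00, H 5.00, O 5.00

C8H5O5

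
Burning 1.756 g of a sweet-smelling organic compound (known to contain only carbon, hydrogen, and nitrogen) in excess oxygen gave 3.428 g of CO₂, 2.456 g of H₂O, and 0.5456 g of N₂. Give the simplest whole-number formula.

C2H7N

mol C = 3.428 g CO₂ ÷ 44.009 g/mol = 0.077893 mol
mol H = 2 × 2.456 g H₂O ÷ 18.015 g/mol = 0.27266 mol
mol N = 2 × 0.5456 g N₂ ÷ 28.014 g/mol = 0.038952 mol
Divide by the smallest (0.038952 mol): C 2.000, H 7.000, N 1.000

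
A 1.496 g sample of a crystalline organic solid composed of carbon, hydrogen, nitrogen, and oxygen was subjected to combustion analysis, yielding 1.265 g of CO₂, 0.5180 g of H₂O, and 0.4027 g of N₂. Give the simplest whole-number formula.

mol C = 1.265 g CO₂ ÷ 44.009 g/mol = 0.028744 mol
mol H = 2 × 0.5180 g H₂O ÷ 18.015 g/mol = 0.057508 mol
mol N = 2 × 0.4027 g N₂ ÷ 28.014 g/mol = 0.028750 mol
mass O = 1.496 − (0.34525 + 0.057968 + 0.40270) = 0.69009 g → mol O = 0.69009 ÷ 15.999 = 0.043133 mol
Divide by the smallest (0.028744 mol): C 1.000, H 2.001, N 1.000, O 1.501
Multiplying each by 2 gives whole numbers: C 2.00, H 4.00, N 2.00, O 3.00

C2H4N2O3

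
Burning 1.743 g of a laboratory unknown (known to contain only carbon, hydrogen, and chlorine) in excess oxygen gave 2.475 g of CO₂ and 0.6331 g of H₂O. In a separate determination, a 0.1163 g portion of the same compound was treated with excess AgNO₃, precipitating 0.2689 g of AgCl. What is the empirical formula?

C4H5Cl2

mol C = 2.475 g CO₂ ÷ 44.009 g/mol = 0.056238 mol
mol H = 2 × 0.6331 g H₂O ÷ 18.015 g/mol = 0.070286 mol
From the AgCl data: mol Cl per gram of compound = (0.2689 ÷ 143.318) ÷ 0.1163 = 0.016133 mol/g, so in the 1.743 g combustion sample mol Cl = 0.028120 mol
Divide by the smallest (0.028120 mol): C 2.000, H 2.500, Cl 1.000
Multiplying each by 2 gives whole numbers: C 4.00, H 5.00, Cl 2.00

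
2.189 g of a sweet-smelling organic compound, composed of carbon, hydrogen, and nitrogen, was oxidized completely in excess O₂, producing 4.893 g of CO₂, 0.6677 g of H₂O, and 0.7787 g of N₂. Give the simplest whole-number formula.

C6H4N3

mol C = 4.893 g CO₂ ÷ 44.009 g/mol = 0.11118 mol
mol H = 2 × 0.6677 g H₂O ÷ 18.015 g/mol = 0.074127 mol
mol N = 2 × 0.7787 g N₂ ÷ 28.014 g/mol = 0.055594 mol
Divide by the smallest (0.055594 mol): C 2.000, H 1.333, N 1.000
Multiplying each by 3 gives whole numbers: C 6.00, H 4.00, N 3.00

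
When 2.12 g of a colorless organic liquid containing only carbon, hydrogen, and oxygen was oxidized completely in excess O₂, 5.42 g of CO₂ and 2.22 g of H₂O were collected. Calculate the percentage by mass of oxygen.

mol C = 5.42 g CO₂ ÷ 44.009 g/mol = 0.1232 mol
mol H = 2 × 2.22 g H₂O ÷ 18.015 g/mol = 0.2465 mol
mass O = 2.12 − (1.479 + 0.2484) = 0.3923 g → mol O = 0.3923 ÷ 15.999 = 0.02452 mol
mass % O = 0.3923 g ÷ 2.12 g × 100%

18.5%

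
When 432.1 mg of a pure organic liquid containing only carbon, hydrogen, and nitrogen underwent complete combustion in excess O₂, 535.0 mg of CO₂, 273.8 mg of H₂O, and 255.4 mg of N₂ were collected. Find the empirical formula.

mol C = 0.5350 g CO₂ ÷ 44.009 g/mol = 0.012157 mol
mol H = 2 × 0.2738 g H₂O ÷ 18.015 g/mol = 0.030397 mol
mol N = 2 × 0.2554 g N₂ ÷ 28.014 g/mol = 0.018234 mol
Divide by the smallest (0.012157 mol): C 1.000, H 2.500, N 1.500
Multiplying each by 2 gives whole numbers: C 2.00, H 5.00, N 3.00

C2H5N3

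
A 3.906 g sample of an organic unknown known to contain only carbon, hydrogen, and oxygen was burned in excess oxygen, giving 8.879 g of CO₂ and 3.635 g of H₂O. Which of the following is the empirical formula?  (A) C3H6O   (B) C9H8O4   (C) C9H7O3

mol C = 8.879 g CO₂ ÷ 44.009 g/mol = 0.20175 mol
mol H = 2 × 3.635 g H₂O ÷ 18.015 g/mol = 0.40355 mol
mass O = 3.906 − (2.4233 + 0.40678) = 1.0759 g → mol O = 1.0759 ÷ 15.999 = 0.067251 mol
Divide by the smallest (0.067251 mol): C 3.000, H 6.001, O 1.000

(A) C3H6O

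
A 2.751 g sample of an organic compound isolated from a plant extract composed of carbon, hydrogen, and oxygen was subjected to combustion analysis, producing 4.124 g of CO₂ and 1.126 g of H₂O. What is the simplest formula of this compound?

C3H4O3

mol C = 4.124 g CO₂ ÷ 44.009 g/mol = 0.093708 mol
mol H = 2 × 1.126 g H₂O ÷ 18.015 g/mol = 0.12501 mol
mass O = 2.751 − (1.1255 + 0.12601) = 1.4995 g → mol O = 1.4995 ÷ 15.999 = 0.093722 mol
Divide by the smallest (0.093708 mol): C 1.000, H 1.334, O 1.000
Multiplying each by 3 gives whole numbers: C 3.00, H 4.00, O 3.00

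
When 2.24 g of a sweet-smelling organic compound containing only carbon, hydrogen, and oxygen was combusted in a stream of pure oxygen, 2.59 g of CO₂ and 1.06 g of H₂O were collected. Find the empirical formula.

mol C = 2.59 g CO₂ ÷ 44.009 g/mol = 0.05885 mol
mol H = 2 × 1.06 g H₂O ÷ 18.015 g/mol = 0.1177 mol
mass O = 2.24 − (0.7069 + 0.1186) = 1.415 g → mol O = 1.415 ÷ 15.999 = 0.08841 mol
Divide by the smallest (0.05885 mol): C 1.000, H 2.000, O 1.502
Multiplying each by 2 gives whole numbers: C 2.00, H 4.00, O 3.00

C2H4O3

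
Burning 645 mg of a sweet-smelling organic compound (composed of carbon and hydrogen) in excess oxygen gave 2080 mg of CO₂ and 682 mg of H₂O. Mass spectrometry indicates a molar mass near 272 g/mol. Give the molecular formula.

C20H32

mol C = 2.08 g CO₂ ÷ 44.009 g/mol = 0.04726 mol
mol H = 2 × 0.682 g H₂O ÷ 18.015 g/mol = 0.07571 mol
Divide by the smallest (0.04726 mol): C 1.000, H 1.602
Multiplying each by 5 gives whole numbers: C 5.00, H 8.01
Empirical formula: C5H8
Empirical-formula mass = 68.12 g/mol; 272 ÷ 68.12 ≈ 4, so the molecular formula is C20H32.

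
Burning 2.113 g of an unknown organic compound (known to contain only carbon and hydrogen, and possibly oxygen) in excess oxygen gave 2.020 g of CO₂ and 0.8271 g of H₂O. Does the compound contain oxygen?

mol C = 2.020 g CO₂ ÷ 44.009 g/mol = 0.045900 mol
mol H = 2 × 0.8271 g H₂O ÷ 18.015 g/mol = 0.091823 mol
C and H account for only 0.64386 g of the 2.113 g sample; the remaining 1.4691 g must be oxygen.

yes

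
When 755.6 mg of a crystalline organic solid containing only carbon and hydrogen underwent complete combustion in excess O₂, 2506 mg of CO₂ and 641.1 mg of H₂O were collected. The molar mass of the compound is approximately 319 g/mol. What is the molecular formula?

mol C = 2.506 g CO₂ ÷ 44.009 g/mol = 0.056943 mol
mol H = 2 × 0.6411 g H₂O ÷ 18.015 g/mol = 0.071174 mol
Divide by the smallest (0.056943 mol): C 1.000, H 1.250
Multiplying each by 4 gives whole numbers: C 4.00, H 5.00
Empirical formula: C4H5
Empirical-formula mass = 53.08 g/mol; 319 ÷ 53.08 ≈ 6, so the molecular formula is C24H30.

C24H30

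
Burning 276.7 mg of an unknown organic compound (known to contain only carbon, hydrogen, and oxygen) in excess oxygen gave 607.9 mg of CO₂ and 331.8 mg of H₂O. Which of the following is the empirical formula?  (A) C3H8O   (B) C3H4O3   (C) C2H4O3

mol C = 0.6079 g CO₂ ÷ 44.009 g/mol = 0.013813 mol
mol H = 2 × 0.3318 g H₂O ÷ 18.015 g/mol = 0.036836 mol
mass O = 0.2767 − (0.16591 + 0.037131) = 0.073660 g → mol O = 0.073660 ÷ 15.999 = 0.0046041 mol
Divide by the smallest (0.0046041 mol): C 3.000, H 8.001, O 1.000

(A) C3H8O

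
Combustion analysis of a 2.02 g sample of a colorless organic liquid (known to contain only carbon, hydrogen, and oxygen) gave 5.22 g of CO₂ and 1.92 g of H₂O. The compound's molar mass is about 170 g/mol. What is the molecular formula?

C10H18O2

mol C = 5.22 g CO₂ ÷ 44.009 g/mol = 0.1186 mol
mol H = 2 × 1.92 g H₂O ÷ 18.015 g/mol = 0.2132 mol
mass O = 2.02 − (1.425 + 0.2149) = 0.3805 g → mol O = 0.3805 ÷ 15.999 = 0.02378 mol
Divide by the smallest (0.02378 mol): C 4.987, H 8.963, O 1.000
Empirical formula: C5H9O
Empirical-formula mass = 85.13 g/mol; 170 ÷ 85.13 ≈ 2, so the molecular formula is C10H18O2.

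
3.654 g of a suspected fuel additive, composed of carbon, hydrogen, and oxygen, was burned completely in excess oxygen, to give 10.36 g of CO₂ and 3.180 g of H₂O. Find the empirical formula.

C8H12O

mol C = 10.36 g CO₂ ÷ 44.009 g/mol = 0.23541 mol
mol H = 2 × 3.180 g H₂O ÷ 18.015 g/mol = 0.35304 mol
mass O = 3.654 − (2.8275 + 0.35586) = 0.47067 g → mol O = 0.47067 ÷ 15.999 = 0.029419 mol
Divide by the smallest (0.029419 mol): C 8.002, H 12.000, O 1.000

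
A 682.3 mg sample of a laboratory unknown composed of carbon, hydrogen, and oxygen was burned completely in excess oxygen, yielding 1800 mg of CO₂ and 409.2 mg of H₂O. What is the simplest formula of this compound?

mol C = 1.800 g CO₂ ÷ 44.009 g/mol = 0.040901 mol
mol H = 2 × 0.4092 g H₂O ÷ 18.015 g/mol = 0.045429 mol
mass O = 0.6823 − (0.49126 + 0.045792) = 0.14525 g → mol O = 0.14525 ÷ 15.999 = 0.0090786 mol
Divide by the smallest (0.0090786 mol): C 4.505, H 5.004, O 1.000
Multiplying each by 2 gives whole numbers: C 9.01, H 10.01, O 2.00

C9H10O2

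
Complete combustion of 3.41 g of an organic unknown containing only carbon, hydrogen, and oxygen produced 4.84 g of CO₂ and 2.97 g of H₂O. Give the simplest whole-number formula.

CH3O

mol C = 4.84 g CO₂ ÷ 44.009 g/mol = 0.1100 mol
mol H = 2 × 2.97 g H₂O ÷ 18.015 g/mol = 0.3297 mol
mass O = 3.41 − (1.321 + 0.3324) = 1.757 g → mol O = 1.757 ÷ 15.999 = 0.1098 mol
Divide by the smallest (0.1098 mol): C 1.002, H 3.003, O 1.000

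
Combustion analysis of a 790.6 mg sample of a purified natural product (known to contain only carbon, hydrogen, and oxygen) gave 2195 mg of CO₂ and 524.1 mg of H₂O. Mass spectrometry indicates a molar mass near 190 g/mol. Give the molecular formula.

mol C = 2.195 g CO₂ ÷ 44.009 g/mol = 0.049876 mol
mol H = 2 × 0.5241 g H₂O ÷ 18.015 g/mol = 0.058185 mol
mass O = 0.7906 − (0.59906 + 0.058650) = 0.13289 g → mol O = 0.13289 ÷ 15.999 = 0.0083060 mol
Divide by the smallest (0.0083060 mol): C 6.005, H 7.005, O 1.000
Empirical formula: C6H7O
Empirical-formula mass = 95.12 g/mol; 190 ÷ 95.12 ≈ 2, so the molecular formula is C12H14O2.

C12H14O2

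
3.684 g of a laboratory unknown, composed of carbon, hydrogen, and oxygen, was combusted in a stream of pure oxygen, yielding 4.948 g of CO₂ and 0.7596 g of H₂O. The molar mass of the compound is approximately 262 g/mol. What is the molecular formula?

mol C = 4.948 g CO₂ ÷ 44.009 g/mol = 0.11243 mol
mol H = 2 × 0.7596 g H₂O ÷ 18.015 g/mol = 0.084330 mol
mass O = 3.684 − (1.3504 + 0.085004) = 2.2486 g → mol O = 2.2486 ÷ 15.999 = 0.14055 mol
Divide by the smallest (0.084330 mol): C 1.333, H 1.000, O 1.667
Multiplying each by 3 gives whole numbers: C 4.00, H 3.00, O 5.00
Empirical formula: C4H3O5
Empirical-formula mass = 131.06 g/mol; 262 ÷ 131.06 ≈ 2, so the molecular formula is C8H6O10.

C8H6O10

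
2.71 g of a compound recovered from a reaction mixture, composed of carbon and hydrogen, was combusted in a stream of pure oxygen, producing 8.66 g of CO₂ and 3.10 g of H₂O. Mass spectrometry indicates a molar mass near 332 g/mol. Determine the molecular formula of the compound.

mol C = 8.66 g CO₂ ÷ 44.009 g/mol = 0.1968 mol
mol H = 2 × 3.10 g H₂O ÷ 18.015 g/mol = 0.3442 mol
Divide by the smallest (0.1968 mol): C 1.000, H 1.749
Multiplying each by 4 gives whole numbers: C 4.00, H 7.00
Empirical formula: C4H7
Empirical-formula mass = 55.10 g/mol; 332 ÷ 55.10 ≈ 6, so the molecular formula is C24H42.

C24H42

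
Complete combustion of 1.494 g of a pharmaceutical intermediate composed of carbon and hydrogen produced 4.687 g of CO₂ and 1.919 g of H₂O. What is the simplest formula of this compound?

mol C = 4.687 g CO₂ ÷ 44.009 g/mol = 0.10650 mol
mol H = 2 × 1.919 g H₂O ÷ 18.015 g/mol = 0.21304 mol
Divide by the smallest (0.10650 mol): C 1.000, H 2.000

CH2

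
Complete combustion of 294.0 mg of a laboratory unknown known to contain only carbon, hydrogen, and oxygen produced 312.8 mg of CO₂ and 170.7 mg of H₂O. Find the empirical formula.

mol C = 0.3128 g CO₂ ÷ 44.009 g/mol = 0.0071076 mol
mol H = 2 × 0.1707 g H₂O ÷ 18.015 g/mol = 0.018951 mol
mass O = 0.2940 − (0.085370 + 0.019102) = 0.18953 g → mol O = 0.18953 ÷ 15.999 = 0.011846 mol
Divide by the smallest (0.0071076 mol): C 1.000, H 2.666, O 1.667
Multiplying each by 3 gives whole numbers: C 3.00, H 8.00, O 5.00

C3H8O5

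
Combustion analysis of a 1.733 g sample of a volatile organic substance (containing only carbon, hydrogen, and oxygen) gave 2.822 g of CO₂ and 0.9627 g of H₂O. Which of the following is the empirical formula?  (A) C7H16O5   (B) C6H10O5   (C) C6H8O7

mol C = 2.822 g CO₂ ÷ 44.009 g/mol = 0.064123 mol
mol H = 2 × 0.9627 g H₂O ÷ 18.015 g/mol = 0.10688 mol
mass O = 1.733 − (0.77018 + 0.10773) = 0.85508 g → mol O = 0.85508 ÷ 15.999 = 0.053446 mol
Divide by the smallest (0.053446 mol): C 1.200, H 2.000, O 1.000
Multiplying each by 5 gives whole numbers: C 6.00, H 10.00, O 5.00

(B) C6H10O5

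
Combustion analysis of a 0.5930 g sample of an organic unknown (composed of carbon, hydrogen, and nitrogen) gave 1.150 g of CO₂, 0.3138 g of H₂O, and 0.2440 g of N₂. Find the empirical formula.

C3H4N2

mol C = 1.150 g CO₂ ÷ 44.009 g/mol = 0.026131 mol
mol H = 2 × 0.3138 g H₂O ÷ 18.015 g/mol = 0.034838 mol
mol N = 2 × 0.2440 g N₂ ÷ 28.014 g/mol = 0.017420 mol
Divide by the smallest (0.017420 mol): C 1.500, H 2.000, N 1.000
Multiplying each by 2 gives whole numbers: C 3.00, H 4.00, N 2.00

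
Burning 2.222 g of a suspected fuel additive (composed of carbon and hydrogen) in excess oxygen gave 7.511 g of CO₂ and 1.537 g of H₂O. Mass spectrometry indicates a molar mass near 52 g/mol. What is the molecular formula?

C4H4

mol C = 7.511 g CO₂ ÷ 44.009 g/mol = 0.17067 mol
mol H = 2 × 1.537 g H₂O ÷ 18.015 g/mol = 0.17064 mol
Divide by the smallest (0.17064 mol): C 1.000, H 1.000
Empirical formula: CH
Empirical-formula mass = 13.02 g/mol; 52 ÷ 13.02 ≈ 4, so the molecular formula is C4H4.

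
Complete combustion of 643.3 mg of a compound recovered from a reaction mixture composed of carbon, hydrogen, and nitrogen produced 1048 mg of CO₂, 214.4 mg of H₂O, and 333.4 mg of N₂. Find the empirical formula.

mol C = 1.048 g CO₂ ÷ 44.009 g/mol = 0.023813 mol
mol H = 2 × 0.2144 g H₂O ÷ 18.015 g/mol = 0.023802 mol
mol N = 2 × 0.3334 g N₂ ÷ 28.014 g/mol = 0.023802 mol
Divide by the smallest (0.023802 mol): C 1.000, H 1.000, N 1.000

CHN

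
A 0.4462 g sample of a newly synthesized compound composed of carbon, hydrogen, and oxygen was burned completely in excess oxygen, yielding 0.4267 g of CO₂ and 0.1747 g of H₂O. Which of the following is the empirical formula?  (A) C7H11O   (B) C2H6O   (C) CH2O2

mol C = 0.4267 g CO₂ ÷ 44.009 g/mol = 0.0096957 mol
mol H = 2 × 0.1747 g H₂O ÷ 18.015 g/mol = 0.019395 mol
mass O = 0.4462 − (0.11646 + 0.019550) = 0.31019 g → mol O = 0.31019 ÷ 15.999 = 0.019388 mol
Divide by the smallest (0.0096957 mol): C 1.000, H 2.000, O 2.000

(C) CH2O2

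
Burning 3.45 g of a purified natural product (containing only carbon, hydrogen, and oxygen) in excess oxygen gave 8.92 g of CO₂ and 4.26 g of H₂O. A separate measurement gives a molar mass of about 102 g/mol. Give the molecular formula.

C6H14O

mol C = 8.92 g CO₂ ÷ 44.009 g/mol = 0.2027 mol
mol H = 2 × 4.26 g H₂O ÷ 18.015 g/mol = 0.4729 mol
mass O = 3.45 − (2.434 + 0.4767) = 0.5388 g → mol O = 0.5388 ÷ 15.999 = 0.03368 mol
Divide by the smallest (0.03368 mol): C 6.018, H 14.043, O 1.000
Empirical formula: C6H14O
Empirical-formula mass = 102.18 g/mol; 102 ÷ 102.18 ≈ 1, so the molecular formula is C6H14O.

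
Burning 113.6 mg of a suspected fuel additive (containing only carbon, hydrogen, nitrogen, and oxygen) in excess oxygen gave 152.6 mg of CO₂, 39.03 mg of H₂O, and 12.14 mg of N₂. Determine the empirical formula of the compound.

mol C = 0.1526 g CO₂ ÷ 44.009 g/mol = 0.0034675 mol
mol H = 2 × 0.03903 g H₂O ÷ 18.015 g/mol = 0.0043331 mol
mol N = 2 × 0.01214 g N₂ ÷ 28.014 g/mol = 0.00086671 mol
mass O = 0.1136 − (0.041648 + 0.0043677 + 0.012140) = 0.055444 g → mol O = 0.055444 ÷ 15.999 = 0.0034655 mol
Divide by the smallest (0.00086671 mol): C 4.001, H 4.999, N 1.000, O 3.998

C4H5NO4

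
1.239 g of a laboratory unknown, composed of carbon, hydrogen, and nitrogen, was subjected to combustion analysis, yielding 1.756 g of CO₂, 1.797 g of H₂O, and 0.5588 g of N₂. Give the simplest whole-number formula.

mol C = 1.756 g CO₂ ÷ 44.009 g/mol = 0.039901 mol
mol H = 2 × 1.797 g H₂O ÷ 18.015 g/mol = 0.19950 mol
mol N = 2 × 0.5588 g N₂ ÷ 28.014 g/mol = 0.039894 mol
Divide by the smallest (0.039894 mol): C 1.000, H 5.001, N 1.000

CH5N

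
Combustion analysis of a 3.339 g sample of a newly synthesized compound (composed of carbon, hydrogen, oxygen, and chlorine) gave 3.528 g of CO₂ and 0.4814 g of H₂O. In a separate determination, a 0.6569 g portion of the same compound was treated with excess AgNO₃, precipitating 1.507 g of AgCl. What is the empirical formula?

C3H2Cl2O

mol C = 3.528 g CO₂ ÷ 44.009 g/mol = 0.080165 mol
mol H = 2 × 0.4814 g H₂O ÷ 18.015 g/mol = 0.053444 mol
From the AgCl data: mol Cl per gram of compound = (1.507 ÷ 143.318) ÷ 0.6569 = 0.016007 mol/g, so in the 3.339 g combustion sample mol Cl = 0.053448 mol
mass O = 3.339 − (0.96287 + 0.053872 + 1.8947) = 0.42754 g → mol O = 0.42754 ÷ 15.999 = 0.026723 mol
Divide by the smallest (0.026723 mol): C 3.000, H 2.000, Cl 2.000, O 1.000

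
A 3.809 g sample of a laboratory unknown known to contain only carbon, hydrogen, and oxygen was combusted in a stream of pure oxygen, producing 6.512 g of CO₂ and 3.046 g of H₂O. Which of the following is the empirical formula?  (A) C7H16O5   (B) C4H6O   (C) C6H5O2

(A) C7H16O5

mol C = 6.512 g CO₂ ÷ 44.009 g/mol = 0.14797 mol
mol H = 2 × 3.046 g H₂O ÷ 18.015 g/mol = 0.33816 mol
mass O = 3.809 − (1.7773 + 0.34087) = 1.6909 g → mol O = 1.6909 ÷ 15.999 = 0.10569 mol
Divide by the smallest (0.10569 mol): C 1.400, H 3.200, O 1.000
Multiplying each by 5 gives whole numbers: C 7.00, H 16.00, O 5.00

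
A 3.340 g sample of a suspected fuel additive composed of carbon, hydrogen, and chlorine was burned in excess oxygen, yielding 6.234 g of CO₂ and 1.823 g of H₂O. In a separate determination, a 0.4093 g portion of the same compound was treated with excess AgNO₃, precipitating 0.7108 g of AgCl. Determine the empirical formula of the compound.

mol C = 6.234 g CO₂ ÷ 44.009 g/mol = 0.14165 mol
mol H = 2 × 1.823 g H₂O ÷ 18.015 g/mol = 0.20239 mol
From the AgCl data: mol Cl per gram of compound = (0.7108 ÷ 143.318) ÷ 0.4093 = 0.012117 mol/g, so in the 3.340 g combustion sample mol Cl = 0.040472 mol
Divide by the smallest (0.040472 mol): C 3.500, H 5.001, Cl 1.000
Multiplying each by 2 gives whole numbers: C 7.00, H 10.00, Cl 2.00

C7H10Cl2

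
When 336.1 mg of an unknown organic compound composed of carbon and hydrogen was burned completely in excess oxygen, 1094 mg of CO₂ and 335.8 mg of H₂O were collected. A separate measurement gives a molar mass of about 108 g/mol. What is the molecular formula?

C8H12

mol C = 1.094 g CO₂ ÷ 44.009 g/mol = 0.024859 mol
mol H = 2 × 0.3358 g H₂O ÷ 18.015 g/mol = 0.037280 mol
Divide by the smallest (0.024859 mol): C 1.000, H 1.500
Multiplying each by 2 gives whole numbers: C 2.00, H 3.00
Empirical formula: C2H3
Empirical-formula mass = 27.05 g/mol; 108 ÷ 27.05 ≈ 4, so the molecular formula is C8H12.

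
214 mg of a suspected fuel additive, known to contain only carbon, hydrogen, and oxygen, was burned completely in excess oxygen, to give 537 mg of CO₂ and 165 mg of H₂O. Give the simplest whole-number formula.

mol C = 0.537 g CO₂ ÷ 44.009 g/mol = 0.01220 mol
mol H = 2 × 0.165 g H₂O ÷ 18.015 g/mol = 0.01832 mol
mass O = 0.214 − (0.1466 + 0.01846) = 0.04898 g → mol O = 0.04898 ÷ 15.999 = 0.003061 mol
Divide by the smallest (0.003061 mol): C 3.986, H 5.984, O 1.000

C4H6O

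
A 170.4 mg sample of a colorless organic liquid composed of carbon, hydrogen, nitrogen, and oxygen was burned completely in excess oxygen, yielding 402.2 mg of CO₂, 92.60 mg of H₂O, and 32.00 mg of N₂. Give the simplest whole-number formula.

mol C = 0.4022 g CO₂ ÷ 44.009 g/mol = 0.0091390 mol
mol H = 2 × 0.09260 g H₂O ÷ 18.015 g/mol = 0.010280 mol
mol N = 2 × 0.03200 g N₂ ÷ 28.014 g/mol = 0.0022846 mol
mass O = 0.1704 − (0.10977 + 0.010363 + 0.032000) = 0.018268 g → mol O = 0.018268 ÷ 15.999 = 0.0011418 mol
Divide by the smallest (0.0011418 mol): C 8.004, H 9.003, N 2.001, O 1.000

C8H9N2O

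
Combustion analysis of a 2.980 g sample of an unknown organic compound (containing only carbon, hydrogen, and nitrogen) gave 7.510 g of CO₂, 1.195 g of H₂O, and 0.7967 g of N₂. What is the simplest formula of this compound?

C9H7N3

mol C = 7.510 g CO₂ ÷ 44.009 g/mol = 0.17065 mol
mol H = 2 × 1.195 g H₂O ÷ 18.015 g/mol = 0.13267 mol
mol N = 2 × 0.7967 g N₂ ÷ 28.014 g/mol = 0.056879 mol
Divide by the smallest (0.056879 mol): C 3.000, H 2.332, N 1.000
Multiplying each by 3 gives whole numbers: C 9.00, H 7.00, N 3.00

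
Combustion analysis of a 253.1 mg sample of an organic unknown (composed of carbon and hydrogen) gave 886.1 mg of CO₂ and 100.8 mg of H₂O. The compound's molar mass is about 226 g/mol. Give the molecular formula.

C18H10

mol C = 0.8861 g CO₂ ÷ 44.009 g/mol = 0.020135 mol
mol H = 2 × 0.1008 g H₂O ÷ 18.015 g/mol = 0.011191 mol
Divide by the smallest (0.011191 mol): C 1.799, H 1.000
Multiplying each by 5 gives whole numbers: C 9.00, H 5.00
Empirical formula: C9H5
Empirical-formula mass = 113.14 g/mol; 226 ÷ 113.14 ≈ 2, so the molecular formula is C18H10.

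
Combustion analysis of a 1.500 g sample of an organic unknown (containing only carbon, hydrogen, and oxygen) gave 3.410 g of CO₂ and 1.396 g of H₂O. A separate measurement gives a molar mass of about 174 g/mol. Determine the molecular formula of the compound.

mol C = 3.410 g CO₂ ÷ 44.009 g/mol = 0.077484 mol
mol H = 2 × 1.396 g H₂O ÷ 18.015 g/mol = 0.15498 mol
mass O = 1.500 − (0.93066 + 0.15622) = 0.41312 g → mol O = 0.41312 ÷ 15.999 = 0.025821 mol
Divide by the smallest (0.025821 mol): C 3.001, H 6.002, O 1.000
Empirical formula: C3H6O
Empirical-formula mass = 58.08 g/mol; 174 ÷ 58.08 ≈ 3, so the molecular formula is C9H18O3.

C9H18O3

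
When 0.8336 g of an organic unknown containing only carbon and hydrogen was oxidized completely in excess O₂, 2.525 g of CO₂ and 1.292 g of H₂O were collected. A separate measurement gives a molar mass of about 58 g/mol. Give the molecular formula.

mol C = 2.525 g CO₂ ÷ 44.009 g/mol = 0.057375 mol
mol H = 2 × 1.292 g H₂O ÷ 18.015 g/mol = 0.14344 mol
Divide by the smallest (0.057375 mol): C 1.000, H 2.500
Multiplying each by 2 gives whole numbers: C 2.00, H 5.00
Empirical formula: C2H5
Empirical-formula mass = 29.06 g/mol; 58 ÷ 29.06 ≈ 2, so the molecular formula is C4H10.

C4H10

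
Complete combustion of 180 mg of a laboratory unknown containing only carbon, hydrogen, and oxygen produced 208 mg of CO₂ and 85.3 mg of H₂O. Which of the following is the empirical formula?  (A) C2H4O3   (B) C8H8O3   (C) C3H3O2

(A) C2H4O3

mol C = 0.208 g CO₂ ÷ 44.009 g/mol = 0.004726 mol
mol H = 2 × 0.0853 g H₂O ÷ 18.015 g/mol = 0.009470 mol
mass O = 0.180 − (0.05677 + 0.009546) = 0.1137 g → mol O = 0.1137 ÷ 15.999 = 0.007106 mol
Divide by the smallest (0.004726 mol): C 1.000, H 2.004, O 1.503
Multiplying each by 2 gives whole numbers: C 2.00, H 4.01, O 3.01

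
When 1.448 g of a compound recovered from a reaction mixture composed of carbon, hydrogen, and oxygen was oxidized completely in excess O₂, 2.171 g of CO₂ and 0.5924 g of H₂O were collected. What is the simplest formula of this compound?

C3H4O3

mol C = 2.171 g CO₂ ÷ 44.009 g/mol = 0.049331 mol
mol H = 2 × 0.5924 g H₂O ÷ 18.015 g/mol = 0.065767 mol
mass O = 1.448 − (0.59251 + 0.066294) = 0.78919 g → mol O = 0.78919 ÷ 15.999 = 0.049328 mol
Divide by the smallest (0.049328 mol): C 1.000, H 1.333, O 1.000
Multiplying each by 3 gives whole numbers: C 3.00, H 4.00, O 3.00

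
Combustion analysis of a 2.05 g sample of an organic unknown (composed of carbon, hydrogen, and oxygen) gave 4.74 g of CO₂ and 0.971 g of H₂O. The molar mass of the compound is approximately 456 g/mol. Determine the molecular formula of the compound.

C24H24O9

mol C = 4.74 g CO₂ ÷ 44.009 g/mol = 0.1077 mol
mol H = 2 × 0.971 g H₂O ÷ 18.015 g/mol = 0.1078 mol
mass O = 2.05 − (1.294 + 0.1087) = 0.6477 g → mol O = 0.6477 ÷ 15.999 = 0.04048 mol
Divide by the smallest (0.04048 mol): C 2.660, H 2.663, O 1.000
Multiplying each by 3 gives whole numbers: C 7.98, H 7.99, O 3.00
Empirical formula: C8H8O3
Empirical-formula mass = 152.15 g/mol; 456 ÷ 152.15 ≈ 3, so the molecular formula is C24H24O9.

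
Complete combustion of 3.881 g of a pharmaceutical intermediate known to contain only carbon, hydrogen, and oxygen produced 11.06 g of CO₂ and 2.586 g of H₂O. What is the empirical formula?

C7H8O

mol C = 11.06 g CO₂ ÷ 44.009 g/mol = 0.25131 mol
mol H = 2 × 2.586 g H₂O ÷ 18.015 g/mol = 0.28709 mol
mass O = 3.881 − (3.0185 + 0.28939) = 0.57310 g → mol O = 0.57310 ÷ 15.999 = 0.035821 mol
Divide by the smallest (0.035821 mol): C 7.016, H 8.015, O 1.000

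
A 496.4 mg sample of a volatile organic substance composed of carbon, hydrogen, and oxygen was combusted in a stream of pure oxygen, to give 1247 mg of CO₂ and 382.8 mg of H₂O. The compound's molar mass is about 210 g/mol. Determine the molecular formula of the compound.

mol C = 1.247 g CO₂ ÷ 44.009 g/mol = 0.028335 mol
mol H = 2 × 0.3828 g H₂O ÷ 18.015 g/mol = 0.042498 mol
mass O = 0.4964 − (0.34033 + 0.042838) = 0.11323 g → mol O = 0.11323 ÷ 15.999 = 0.0070773 mol
Divide by the smallest (0.0070773 mol): C 4.004, H 6.005, O 1.000
Empirical formula: C4H6O
Empirical-formula mass = 70.09 g/mol; 210 ÷ 70.09 ≈ 3, so the molecular formula is C12H18O3.

C12H18O3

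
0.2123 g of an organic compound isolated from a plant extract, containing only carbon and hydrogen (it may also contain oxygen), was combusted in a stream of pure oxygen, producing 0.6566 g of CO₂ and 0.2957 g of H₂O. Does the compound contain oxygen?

mol C = 0.6566 g CO₂ ÷ 44.009 g/mol = 0.014920 mol
mol H = 2 × 0.2957 g H₂O ÷ 18.015 g/mol = 0.032828 mol
C and H together account for 0.21229 g — essentially the entire 0.2123 g sample — so the compound contains no oxygen.

no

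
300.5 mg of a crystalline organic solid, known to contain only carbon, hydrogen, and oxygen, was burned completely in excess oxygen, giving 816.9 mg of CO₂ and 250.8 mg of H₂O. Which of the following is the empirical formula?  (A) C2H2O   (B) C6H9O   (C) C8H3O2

mol C = 0.8169 g CO₂ ÷ 44.009 g/mol = 0.018562 mol
mol H = 2 × 0.2508 g H₂O ÷ 18.015 g/mol = 0.027843 mol
mass O = 0.3005 − (0.22295 + 0.028066) = 0.049484 g → mol O = 0.049484 ÷ 15.999 = 0.0030930 mol
Divide by the smallest (0.0030930 mol): C 6.001, H 9.002, O 1.000

(B) C6H9O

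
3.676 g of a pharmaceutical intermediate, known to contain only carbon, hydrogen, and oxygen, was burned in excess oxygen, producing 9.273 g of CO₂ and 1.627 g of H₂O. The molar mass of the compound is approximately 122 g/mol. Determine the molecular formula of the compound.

mol C = 9.273 g CO₂ ÷ 44.009 g/mol = 0.21071 mol
mol H = 2 × 1.627 g H₂O ÷ 18.015 g/mol = 0.18063 mol
mass O = 3.676 − (2.5308 + 0.18207) = 0.96313 g → mol O = 0.96313 ÷ 15.999 = 0.060199 mol
Divide by the smallest (0.060199 mol): C 3.500, H 3.000, O 1.000
Multiplying each by 2 gives whole numbers: C 7.00, H 6.00, O 2.00
Empirical formula: C7H6O2
Empirical-formula mass = 122.12 g/mol; 122 ÷ 122.12 ≈ 1, so the molecular formula is C7H6O2.

C7H6O2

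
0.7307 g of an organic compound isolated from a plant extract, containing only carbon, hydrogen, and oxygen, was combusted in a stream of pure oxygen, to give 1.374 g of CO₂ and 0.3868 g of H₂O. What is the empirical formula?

mol C = 1.374 g CO₂ ÷ 44.009 g/mol = 0.031221 mol
mol H = 2 × 0.3868 g H₂O ÷ 18.015 g/mol = 0.042942 mol
mass O = 0.7307 − (0.37499 + 0.043286) = 0.31242 g → mol O = 0.31242 ÷ 15.999 = 0.019527 mol
Divide by the smallest (0.019527 mol): C 1.599, H 2.199, O 1.000
Multiplying each by 5 gives whole numbers: C 7.99, H 11.00, O 5.00

C8H11O5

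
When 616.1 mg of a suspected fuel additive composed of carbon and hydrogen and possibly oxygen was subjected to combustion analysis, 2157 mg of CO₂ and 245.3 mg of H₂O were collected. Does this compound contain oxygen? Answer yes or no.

no

mol C = 2.157 g CO₂ ÷ 44.009 g/mol = 0.049013 mol
mol H = 2 × 0.2453 g H₂O ÷ 18.015 g/mol = 0.027233 mol
C and H together account for 0.61614 g — essentially the entire 0.6161 g sample — so the compound contains no oxygen.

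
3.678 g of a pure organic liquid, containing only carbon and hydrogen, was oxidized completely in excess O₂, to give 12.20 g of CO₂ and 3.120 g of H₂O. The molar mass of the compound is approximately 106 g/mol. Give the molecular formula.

mol C = 12.20 g CO₂ ÷ 44.009 g/mol = 0.27722 mol
mol H = 2 × 3.120 g H₂O ÷ 18.015 g/mol = 0.34638 mol
Divide by the smallest (0.27722 mol): C 1.000, H 1.249
Multiplying each by 4 gives whole numbers: C 4.00, H 5.00
Empirical formula: C4H5
Empirical-formula mass = 53.08 g/mol; 106 ÷ 53.08 ≈ 2, so the molecular formula is C8H10.

C8H10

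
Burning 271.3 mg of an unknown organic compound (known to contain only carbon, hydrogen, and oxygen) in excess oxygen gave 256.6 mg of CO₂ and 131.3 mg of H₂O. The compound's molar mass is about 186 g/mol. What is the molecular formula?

C4H10O8

mol C = 0.2566 g CO₂ ÷ 44.009 g/mol = 0.0058306 mol
mol H = 2 × 0.1313 g H₂O ÷ 18.015 g/mol = 0.014577 mol
mass O = 0.2713 − (0.070032 + 0.014693) = 0.18658 g → mol O = 0.18658 ÷ 15.999 = 0.011662 mol
Divide by the smallest (0.0058306 mol): C 1.000, H 2.500, O 2.000
Multiplying each by 2 gives whole numbers: C 2.00, H 5.00, O 4.00
Empirical formula: C2H5O4
Empirical-formula mass = 93.06 g/mol; 186 ÷ 93.06 ≈ 2, so the molecular formula is C4H10O8.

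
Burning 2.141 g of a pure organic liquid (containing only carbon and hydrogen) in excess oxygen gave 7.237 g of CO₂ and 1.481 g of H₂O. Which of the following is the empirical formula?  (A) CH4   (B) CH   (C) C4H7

(B) CH

mol C = 7.237 g CO₂ ÷ 44.009 g/mol = 0.16444 mol
mol H = 2 × 1.481 g H₂O ÷ 18.015 g/mol = 0.16442 mol
Divide by the smallest (0.16442 mol): C 1.000, H 1.000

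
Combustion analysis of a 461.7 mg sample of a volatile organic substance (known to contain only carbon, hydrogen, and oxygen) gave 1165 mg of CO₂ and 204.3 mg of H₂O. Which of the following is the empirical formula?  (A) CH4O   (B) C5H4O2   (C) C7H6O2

(C) C7H6O2

mol C = 1.165 g CO₂ ÷ 44.009 g/mol = 0.026472 mol
mol H = 2 × 0.2043 g H₂O ÷ 18.015 g/mol = 0.022681 mol
mass O = 0.4617 − (0.31795 + 0.022863) = 0.12088 g → mol O = 0.12088 ÷ 15.999 = 0.0075557 mol
Divide by the smallest (0.0075557 mol): C 3.504, H 3.002, O 1.000
Multiplying each by 2 gives whole numbers: C 7.01, H 6.00, O 2.00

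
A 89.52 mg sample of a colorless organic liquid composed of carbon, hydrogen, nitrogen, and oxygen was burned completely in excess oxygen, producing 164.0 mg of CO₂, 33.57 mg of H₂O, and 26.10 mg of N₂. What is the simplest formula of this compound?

mol C = 0.1640 g CO₂ ÷ 44.009 g/mol = 0.0037265 mol
mol H = 2 × 0.03357 g H₂O ÷ 18.015 g/mol = 0.0037269 mol
mol N = 2 × 0.02610 g N₂ ÷ 28.014 g/mol = 0.0018634 mol
mass O = 0.08952 − (0.044759 + 0.0037567 + 0.026100) = 0.014904 g → mol O = 0.014904 ÷ 15.999 = 0.00093157 mol
Divide by the smallest (0.00093157 mol): C 4.000, H 4.001, N 2.000, O 1.000

C4H4N2O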